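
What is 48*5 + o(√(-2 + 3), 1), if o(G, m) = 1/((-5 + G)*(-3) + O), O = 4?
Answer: 3841/16 ≈ 240.06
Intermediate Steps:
o(G, m) = 1/(19 - 3*G) (o(G, m) = 1/((-5 + G)*(-3) + 4) = 1/((15 - 3*G) + 4) = 1/(19 - 3*G))
48*5 + o(√(-2 + 3), 1) = 48*5 + 1/(19 - 3*√(-2 + 3)) = 240 + 1/(19 - 3*√1) = 240 + 1/(19 - 3*1) = 240 + 1/(19 - 3) = 240 + 1/16 = 3841/16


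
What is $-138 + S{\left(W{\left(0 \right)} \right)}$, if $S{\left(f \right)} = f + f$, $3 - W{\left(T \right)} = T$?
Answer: $-132$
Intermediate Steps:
$W{\left(T \right)} = 3 - T$
$S{\left(f \right)} = 2 f$
$-138 + S{\left(W{\left(0 \right)} \right)} = -138 + 2 \left(3 - 0\right) = -138 + 2 \left(3 + 0\right) = -138 + 2 \cdot 3 = -138 + 6 = -132$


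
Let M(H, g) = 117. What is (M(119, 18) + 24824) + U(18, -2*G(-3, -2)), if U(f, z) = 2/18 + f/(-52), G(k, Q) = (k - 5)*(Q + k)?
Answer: 5836139/234 ≈ 24941.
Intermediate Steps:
G(k, Q) = (-5 + k)*(Q + k)
U(f, z) = 1/9 - f/52 (U(f, z) = 2*(1/18) + f*(-1/52) = 1/9 - f/52)
(M(119, 18) + 24824) + U(18, -2*G(-3, -2)) = (117 + 24824) + (1/9 - 1/52*18) = 24941 + (1/9 - 9/26) = 24941 - 55/234 = 5836139/234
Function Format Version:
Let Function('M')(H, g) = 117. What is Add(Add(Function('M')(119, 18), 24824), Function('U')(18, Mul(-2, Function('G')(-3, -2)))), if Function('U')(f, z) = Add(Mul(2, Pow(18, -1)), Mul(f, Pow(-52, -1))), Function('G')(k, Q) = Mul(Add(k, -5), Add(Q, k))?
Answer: Rational(5836139, 234) ≈ 24941.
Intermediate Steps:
Function('G')(k, Q) = Mul(Add(-5, k), Add(Q, k))
Function('U')(f, z) = Add(Rational(1, 9), Mul(Rational(-1, 52), f)) (Function('U')(f, z) = Add(Mul(2, Rational(1, 18)), Mul(f, Rational(-1, 52))) = Add(Rational(1, 9), Mul(Rational(-1, 52), f)))
Add(Add(Function('M')(119, 18), 24824), Function('U')(18, Mul(-2, Function('G')(-3, -2)))) = Add(Add(117, 24824), Add(Rational(1, 9), Mul(Rational(-1, 52), 18))) = Add(24941, Add(Rational(1, 9), Rational(-9, 26))) = Add(24941, Rational(-55, 234)) = Rational(5836139, 234)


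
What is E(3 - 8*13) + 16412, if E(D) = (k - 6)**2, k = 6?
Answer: 16412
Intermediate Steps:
E(D) = 0 (E(D) = (6 - 6)**2 = 0**2 = 0)
E(3 - 8*13) + 16412 = 0 + 16412 = 16412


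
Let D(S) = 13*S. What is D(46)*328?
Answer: 196144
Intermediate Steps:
D(46)*328 = (13*46)*328 = 598*328 = 196144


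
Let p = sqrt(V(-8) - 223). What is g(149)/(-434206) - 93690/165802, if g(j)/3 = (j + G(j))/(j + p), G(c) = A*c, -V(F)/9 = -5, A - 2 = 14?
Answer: 3*(-6780126690*sqrt(178) + 1010448865043*I)/(35996111606*(sqrt(178) - 149*I)) ≈ -0.56519 + 1.0434e-5*I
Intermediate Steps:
A = 16 (A = 2 + 14 = 16)
V(F) = 45 (V(F) = -9*(-5) = 45)
G(c) = 16*c
p = I*sqrt(178) (p = sqrt(45 - 223) = sqrt(-178) = I*sqrt(178) ≈ 13.342*I)
g(j) = 51*j/(j + I*sqrt(178)) (g(j) = 3*((j + 16*j)/(j + I*sqrt(178))) = 3*((17*j)/(j + I*sqrt(178))) = 3*(17*j/(j + I*sqrt(178))) = 51*j/(j + I*sqrt(178)))
g(149)/(-434206) - 93690/165802 = (51*149/(149 + I*sqrt(178)))/(-434206) - 93690/165802 = (7599/(149 + I*sqrt(178)))*(-1/434206) - 93690*1/165802 = -7599/(434206*(149 + I*sqrt(178))) - 46845/82901 = -46845/82901 - 7599/(434206*(149 + I*sqrt(178)))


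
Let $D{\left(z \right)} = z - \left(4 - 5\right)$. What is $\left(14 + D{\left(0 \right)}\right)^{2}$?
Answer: $225$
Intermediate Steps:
$D{\left(z \right)} = 1 + z$ ($D{\left(z \right)} = z - \left(4 - 5\right) = z - -1 = z + 1 = 1 + z$)
$\left(14 + D{\left(0 \right)}\right)^{2} = \left(14 + \left(1 + 0\right)\right)^{2} = \left(14 + 1\right)^{2} = 15^{2} = 225$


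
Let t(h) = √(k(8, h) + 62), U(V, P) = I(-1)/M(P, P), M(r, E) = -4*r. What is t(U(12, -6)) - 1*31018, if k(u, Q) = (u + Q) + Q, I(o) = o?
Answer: -31018 + √2517/6 ≈ -31010.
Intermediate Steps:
k(u, Q) = u + 2*Q (k(u, Q) = (Q + u) + Q = u + 2*Q)
U(V, P) = 1/(4*P) (U(V, P) = -1/((-4*P)) = -(-1)/(4*P) = 1/(4*P))
t(h) = √(70 + 2*h) (t(h) = √((8 + 2*h) + 62) = √(70 + 2*h))
t(U(12, -6)) - 1*31018 = √(70 + 2*((¼)/(-6))) - 1*31018 = √(70 + 2*((¼)*(-⅙))) - 31018 = √(70 + 2*(-1/24)) - 31018 = √(70 - 1/12) - 31018 = √(839/12) - 31018 = √2517/6 - 31018 = -31018 + √2517/6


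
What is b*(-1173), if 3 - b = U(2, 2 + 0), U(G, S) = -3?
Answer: -7038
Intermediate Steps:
b = 6 (b = 3 - 1*(-3) = 3 + 3 = 6)
b*(-1173) = 6*(-1173) = -7038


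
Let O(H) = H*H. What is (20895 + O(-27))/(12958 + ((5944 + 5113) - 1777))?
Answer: 10812/11119 ≈ 0.97239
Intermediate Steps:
O(H) = H²
(20895 + O(-27))/(12958 + ((5944 + 5113) - 1777)) = (20895 + (-27)²)/(12958 + ((5944 + 5113) - 1777)) = (20895 + 729)/(12958 + (11057 - 1777)) = 21624/(12958 + 9280) = 21624/22238 = 21624*(1/22238) = 10812/11119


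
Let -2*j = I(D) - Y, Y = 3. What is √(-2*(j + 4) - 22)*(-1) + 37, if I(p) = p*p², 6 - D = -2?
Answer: 37 - √479 ≈ 15.114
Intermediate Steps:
D = 8 (D = 6 - 1*(-2) = 6 + 2 = 8)
I(p) = p³
j = -509/2 (j = -(8³ - 1*3)/2 = -(512 - 3)/2 = -½*509 = -509/2 ≈ -254.50)
√(-2*(j + 4) - 22)*(-1) + 37 = √(-2*(-509/2 + 4) - 22)*(-1) + 37 = √(-2*(-501/2) - 22)*(-1) + 37 = √(501 - 22)*(-1) + 37 = √479*(-1) + 37 = -√479 + 37 = 37 - √479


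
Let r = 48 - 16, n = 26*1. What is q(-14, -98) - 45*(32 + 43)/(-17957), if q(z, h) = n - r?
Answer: -104367/17957 ≈ -5.8120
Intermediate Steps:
n = 26
r = 32
q(z, h) = -6 (q(z, h) = 26 - 1*32 = 26 - 32 = -6)
q(-14, -98) - 45*(32 + 43)/(-17957) = -6 - 45*(32 + 43)/(-17957) = -6 - 45*75*(-1/17957) = -6 - 3375*(-1/17957) = -6 + 3375/17957 = -104367/17957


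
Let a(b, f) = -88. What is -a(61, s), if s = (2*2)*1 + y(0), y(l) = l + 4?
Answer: 88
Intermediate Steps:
y(l) = 4 + l
s = 8 (s = (2*2)*1 + (4 + 0) = 4*1 + 4 = 4 + 4 = 8)
-a(61, s) = -1*(-88) = 88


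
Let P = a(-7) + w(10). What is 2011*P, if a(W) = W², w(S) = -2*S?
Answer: 58319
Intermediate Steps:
P = 29 (P = (-7)² - 2*10 = 49 - 20 = 29)
2011*P = 2011*29 = 58319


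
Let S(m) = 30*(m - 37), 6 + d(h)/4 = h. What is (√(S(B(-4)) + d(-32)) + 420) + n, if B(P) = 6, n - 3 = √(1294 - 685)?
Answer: 423 + √609 + I*√1082 ≈ 447.68 + 32.894*I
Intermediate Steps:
d(h) = -24 + 4*h
n = 3 + √609 (n = 3 + √(1294 - 685) = 3 + √609 ≈ 27.678)
S(m) = -1110 + 30*m (S(m) = 30*(-37 + m) = -1110 + 30*m)
(√(S(B(-4)) + d(-32)) + 420) + n = (√((-1110 + 30*6) + (-24 + 4*(-32))) + 420) + (3 + √609) = (√((-1110 + 180) + (-24 - 128)) + 420) + (3 + √609) = (√(-930 - 152) + 420) + (3 + √609) = (√(-1082) + 420) + (3 + √609) = (I*√1082 + 420) + (3 + √609) = (420 + I*√1082) + (3 + √609) = 423 + √609 + I*√1082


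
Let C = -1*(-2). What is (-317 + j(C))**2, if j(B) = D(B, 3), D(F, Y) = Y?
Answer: 98596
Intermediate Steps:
C = 2
j(B) = 3
(-317 + j(C))**2 = (-317 + 3)**2 = (-314)**2 = 98596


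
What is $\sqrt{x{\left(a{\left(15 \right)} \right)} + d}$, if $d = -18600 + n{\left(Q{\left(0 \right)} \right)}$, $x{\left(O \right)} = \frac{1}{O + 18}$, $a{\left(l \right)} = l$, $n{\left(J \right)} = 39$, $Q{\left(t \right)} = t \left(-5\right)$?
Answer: $\frac{4 i \sqrt{1263306}}{33} \approx 136.24 i$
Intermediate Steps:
$Q{\left(t \right)} = - 5 t$
$x{\left(O \right)} = \frac{1}{18 + O}$
$d = -18561$ ($d = -18600 + 39 = -18561$)
$\sqrt{x{\left(a{\left(15 \right)} \right)} + d} = \sqrt{\frac{1}{18 + 15} - 18561} = \sqrt{\frac{1}{33} - 18561} = \sqrt{- \frac{612512}{33}} = \frac{4 i \sqrt{1263306}}{33}$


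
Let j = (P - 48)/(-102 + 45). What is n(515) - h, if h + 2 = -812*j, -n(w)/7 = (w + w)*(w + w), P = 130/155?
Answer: -13121081422/1767 ≈ -7.4256e+6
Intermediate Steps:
P = 26/31 (P = 130*(1/155) = 26/31 ≈ 0.83871)
j = 1462/1767 (j = (26/31 - 48)/(-102 + 45) = -1462/31/(-57) = -1462/31*(-1/57) = 1462/1767 ≈ 0.82739)
n(w) = -28*w**2 (n(w) = -7*(w + w)*(w + w) = -7*2*w*2*w = -28*w**2)
h = -1190678/1767 (h = -2 - 812*1462/1767 = -2 - 1187144/1767 = -1190678/1767 ≈ -673.84)
n(515) - h = -28*515**2 - 1*(-1190678/1767) = -28*265225 + 1190678/1767 = -7426300 + 1190678/1767 = -13121081422/1767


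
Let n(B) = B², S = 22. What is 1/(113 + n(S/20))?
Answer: 100/11421 ≈ 0.0087558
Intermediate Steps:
1/(113 + n(S/20)) = 1/(113 + (22/20)²) = 1/(113 + (22*(1/20))²) = 1/(113 + (11/10)²) = 1/(113 + 121/100) = 1/(11421/100) = 100/11421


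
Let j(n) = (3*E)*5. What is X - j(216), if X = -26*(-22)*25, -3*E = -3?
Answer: 14285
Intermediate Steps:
E = 1 (E = -⅓*(-3) = 1)
j(n) = 15 (j(n) = (3*1)*5 = 3*5 = 15)
X = 14300 (X = 572*25 = 14300)
X - j(216) = 14300 - 1*15 = 14300 - 15 = 14285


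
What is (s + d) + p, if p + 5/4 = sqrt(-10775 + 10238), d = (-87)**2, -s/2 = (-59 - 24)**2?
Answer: -24841/4 + I*sqrt(537) ≈ -6210.3 + 23.173*I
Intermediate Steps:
s = -13778 (s = -2*(-59 - 24)**2 = -2*(-83)**2 = -2*6889 = -13778)
d = 7569
p = -5/4 + I*sqrt(537) (p = -5/4 + sqrt(-10775 + 10238) = -5/4 + sqrt(-537) = -5/4 + I*sqrt(537) ≈ -1.25 + 23.173*I)
(s + d) + p = (-13778 + 7569) + (-5/4 + I*sqrt(537)) = -6209 + (-5/4 + I*sqrt(537)) = -24841/4 + I*sqrt(537)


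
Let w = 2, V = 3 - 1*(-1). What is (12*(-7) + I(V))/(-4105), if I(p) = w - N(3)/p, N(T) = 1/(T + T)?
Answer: 1969/98520 ≈ 0.019986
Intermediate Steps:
V = 4 (V = 3 + 1 = 4)
N(T) = 1/(2*T)
I(p) = 2 - 1/(6*p) (I(p) = 2 - (½)/3/p = 2 - (½)*(⅓)/p = 2 - 1/(6*p))
(12*(-7) + I(V))/(-4105) = (12*(-7) + (2 - ⅙/4))/(-4105) = (-84 + (2 - ⅙*¼))*(-1/4105) = (-84 + (2 - 1/24))*(-1/4105) = (-84 + 47/24)*(-1/4105) = -1969/24*(-1/4105) = 1969/98520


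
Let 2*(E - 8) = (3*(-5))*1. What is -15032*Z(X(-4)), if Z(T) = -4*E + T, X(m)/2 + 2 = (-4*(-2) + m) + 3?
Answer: -120256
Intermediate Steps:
E = 1/2 (E = 8 + ((3*(-5))*1)/2 = 8 + (-15*1)/2 = 8 + (1/2)*(-15) = 8 - 15/2 = 1/2 ≈ 0.50000)
X(m) = 18 + 2*m (X(m) = -4 + 2*((-4*(-2) + m) + 3) = -4 + 2*((8 + m) + 3) = -4 + 2*(11 + m) = -4 + (22 + 2*m) = 18 + 2*m)
Z(T) = -2 + T (Z(T) = -4*1/2 + T = -2 + T)
-15032*Z(X(-4)) = -15032*(-2 + (18 + 2*(-4))) = -15032*(-2 + (18 - 8)) = -15032*(-2 + 10) = -15032*8 = -120256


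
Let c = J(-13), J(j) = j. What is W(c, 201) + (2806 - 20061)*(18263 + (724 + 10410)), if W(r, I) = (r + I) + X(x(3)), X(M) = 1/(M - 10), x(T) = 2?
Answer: -4057960377/8 ≈ -5.0725e+8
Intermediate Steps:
X(M) = 1/(-10 + M)
c = -13
W(r, I) = -⅛ + I + r (W(r, I) = (r + I) + 1/(-10 + 2) = (I + r) + 1/(-8) = (I + r) - ⅛ = -⅛ + I + r)
W(c, 201) + (2806 - 20061)*(18263 + (724 + 10410)) = (-⅛ + 201 - 13) + (2806 - 20061)*(18263 + (724 + 10410)) = 1503/8 - 17255*(18263 + 11134) = 1503/8 - 17255*29397 = 1503/8 - 507245235 = -4057960377/8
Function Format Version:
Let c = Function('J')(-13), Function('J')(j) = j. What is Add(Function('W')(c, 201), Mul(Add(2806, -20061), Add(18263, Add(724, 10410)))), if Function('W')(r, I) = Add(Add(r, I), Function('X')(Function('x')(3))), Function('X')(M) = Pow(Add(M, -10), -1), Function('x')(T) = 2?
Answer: Rational(-4057960377, 8) ≈ -5.0725e+8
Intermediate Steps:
Function('X')(M) = Pow(Add(-10, M), -1)
c = -13
Function('W')(r, I) = Add(Rational(-1, 8), I, r) (Function('W')(r, I) = Add(Add(r, I), Pow(Add(-10, 2), -1)) = Add(Add(I, r), Pow(-8, -1)) = Add(Add(I, r), Rational(-1, 8)) = Add(Rational(-1, 8), I, r))
Add(Function('W')(c, 201), Mul(Add(2806, -20061), Add(18263, Add(724, 10410)))) = Add(Add(Rational(-1, 8), 201, -13), Mul(Add(2806, -20061), Add(18263, Add(724, 10410)))) = Add(Rational(1503, 8), Mul(-17255, Add(18263, 11134))) = Add(Rational(1503, 8), Mul(-17255, 29397)) = Add(Rational(1503, 8), -507245235) = Rational(-4057960377, 8)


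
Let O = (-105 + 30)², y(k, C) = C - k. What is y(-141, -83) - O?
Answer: -5567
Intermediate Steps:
O = 5625 (O = (-75)² = 5625)
y(-141, -83) - O = (-83 - 1*(-141)) - 1*5625 = (-83 + 141) - 5625 = 58 - 5625 = -5567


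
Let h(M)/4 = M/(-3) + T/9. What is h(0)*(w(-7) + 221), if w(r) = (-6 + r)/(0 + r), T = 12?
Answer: 8320/7 ≈ 1188.6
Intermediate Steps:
h(M) = 16/3 - 4*M/3 (h(M) = 4*(M/(-3) + 12/9) = 4*(M*(-⅓) + 12*(⅑)) = 4*(-M/3 + 4/3) = 4*(4/3 - M/3) = 16/3 - 4*M/3)
w(r) = (-6 + r)/r
h(0)*(w(-7) + 221) = (16/3 - 4/3*0)*((-6 - 7)/(-7) + 221) = (16/3 + 0)*(-⅐*(-13) + 221) = 16*(13/7 + 221)/3 = (16/3)*(1560/7) = 8320/7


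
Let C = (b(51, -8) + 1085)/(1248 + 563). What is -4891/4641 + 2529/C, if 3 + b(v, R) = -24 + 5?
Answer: 21250669046/4933383 ≈ 4307.5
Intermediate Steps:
b(v, R) = -22 (b(v, R) = -3 + (-24 + 5) = -3 - 19 = -22)
C = 1063/1811 (C = (-22 + 1085)/(1248 + 563) = 1063/1811 ≈ 0.58697)
-4891/4641 + 2529/C = -4891/4641 + 2529/(1063/1811) = -4891*1/4641 + 2529*(1811/1063) = -4891/4641 + 4580019/1063 = 21250669046/4933383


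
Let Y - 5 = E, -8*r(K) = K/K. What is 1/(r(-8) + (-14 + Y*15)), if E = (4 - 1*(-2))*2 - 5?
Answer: 8/1327 ≈ 0.0060286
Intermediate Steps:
r(K) = -⅛ (r(K) = -K/(8*K) = -⅛*1 = -⅛)
E = 7 (E = (4 + 2)*2 - 5 = 6*2 - 5 = 12 - 5 = 7)
Y = 12 (Y = 5 + 7 = 12)
1/(r(-8) + (-14 + Y*15)) = 1/(-⅛ + (-14 + 12*15)) = 1/(-⅛ + (-14 + 180)) = 1/(-⅛ + 166) = 1/(1327/8) = 8/1327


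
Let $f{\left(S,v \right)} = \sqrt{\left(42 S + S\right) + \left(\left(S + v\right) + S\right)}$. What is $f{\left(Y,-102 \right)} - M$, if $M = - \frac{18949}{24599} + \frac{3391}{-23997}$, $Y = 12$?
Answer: $\frac{538134362}{590302203} + \sqrt{438} \approx 21.84$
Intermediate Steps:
$f{\left(S,v \right)} = \sqrt{v + 45 S}$ ($f{\left(S,v \right)} = \sqrt{43 S + \left(v + 2 S\right)} = \sqrt{v + 45 S}$)
$M = - \frac{538134362}{590302203}$ ($M = \left(-18949\right) \frac{1}{24599} + 3391 \left(- \frac{1}{23997}\right) = - \frac{18949}{24599} - \frac{3391}{23997} = - \frac{538134362}{590302203} \approx -0.91162$)
$f{\left(Y,-102 \right)} - M = \sqrt{-102 + 45 \cdot 12} - - \frac{538134362}{590302203} = \sqrt{-102 + 540} + \frac{538134362}{590302203} = \sqrt{438} + \frac{538134362}{590302203} = \frac{538134362}{590302203} + \sqrt{438}$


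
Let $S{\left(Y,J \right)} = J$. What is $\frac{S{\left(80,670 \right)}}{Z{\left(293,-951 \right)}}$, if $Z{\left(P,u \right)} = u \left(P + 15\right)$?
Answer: $- \frac{335}{146454} \approx -0.0022874$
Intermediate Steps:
$Z{\left(P,u \right)} = u \left(15 + P\right)$
$\frac{S{\left(80,670 \right)}}{Z{\left(293,-951 \right)}} = \frac{670}{\left(-951\right) \left(15 + 293\right)} = \frac{670}{\left(-951\right) 308} = \frac{670}{-292908} = 670 \left(- \frac{1}{292908}\right) = - \frac{335}{146454}$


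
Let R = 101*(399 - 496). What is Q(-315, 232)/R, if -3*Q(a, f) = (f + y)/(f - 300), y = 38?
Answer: -45/333098 ≈ -0.00013510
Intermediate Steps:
Q(a, f) = -(38 + f)/(3*(-300 + f)) (Q(a, f) = -(f + 38)/(3*(f - 300)) = -(38 + f)/(3*(-300 + f)))
R = -9797 (R = 101*(-97) = -9797)
Q(-315, 232)/R = ((-38 - 1*232)/(3*(-300 + 232)))/(-9797) = ((⅓)*(-38 - 232)/(-68))*(-1/9797) = ((⅓)*(-1/68)*(-270))*(-1/9797) = (45/34)*(-1/9797) = -45/333098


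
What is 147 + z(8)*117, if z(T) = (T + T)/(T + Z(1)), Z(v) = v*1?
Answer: 355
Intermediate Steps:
Z(v) = v
z(T) = 2*T/(1 + T) (z(T) = (T + T)/(T + 1) = (2*T)/(1 + T) = 2*T/(1 + T))
147 + z(8)*117 = 147 + (2*8/(1 + 8))*117 = 147 + (2*8/9)*117 = 147 + (2*8*(1/9))*117 = 147 + (16/9)*117 = 147 + 208 = 355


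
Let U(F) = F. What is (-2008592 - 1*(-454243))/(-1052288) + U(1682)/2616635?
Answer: 4068933944031/2753453610880 ≈ 1.4778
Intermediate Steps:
(-2008592 - 1*(-454243))/(-1052288) + U(1682)/2616635 = (-2008592 - 1*(-454243))/(-1052288) + 1682/2616635 = (-2008592 + 454243)*(-1/1052288) + 1682*(1/2616635) = -1554349*(-1/1052288) + 1682/2616635 = 1554349/1052288 + 1682/2616635 = 4068933944031/2753453610880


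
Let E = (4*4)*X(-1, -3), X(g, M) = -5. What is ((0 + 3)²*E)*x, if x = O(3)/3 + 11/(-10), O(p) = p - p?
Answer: 792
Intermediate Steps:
O(p) = 0
E = -80 (E = (4*4)*(-5) = 16*(-5) = -80)
x = -11/10 (x = 0/3 + 11/(-10) = 0*(⅓) + 11*(-⅒) = 0 - 11/10 = -11/10 ≈ -1.1000)
((0 + 3)²*E)*x = ((0 + 3)²*(-80))*(-11/10) = (3²*(-80))*(-11/10) = (9*(-80))*(-11/10) = -720*(-11/10) = 792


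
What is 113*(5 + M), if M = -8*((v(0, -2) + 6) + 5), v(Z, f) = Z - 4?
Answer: -5763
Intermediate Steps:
v(Z, f) = -4 + Z
M = -56 (M = -8*(((-4 + 0) + 6) + 5) = -8*((-4 + 6) + 5) = -8*(2 + 5) = -8*7 = -56)
113*(5 + M) = 113*(5 - 56) = 113*(-51) = -5763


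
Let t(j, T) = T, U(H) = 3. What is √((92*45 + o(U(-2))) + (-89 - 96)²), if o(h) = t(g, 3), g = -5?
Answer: 4*√2398 ≈ 195.88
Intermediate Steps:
o(h) = 3
√((92*45 + o(U(-2))) + (-89 - 96)²) = √((92*45 + 3) + (-89 - 96)²) = √((4140 + 3) + (-185)²) = √(4143 + 34225) = √38368 = 4*√2398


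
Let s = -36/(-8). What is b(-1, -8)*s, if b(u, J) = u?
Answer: -9/2 ≈ -4.5000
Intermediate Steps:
s = 9/2 (s = -36*(-⅛) = 9/2 ≈ 4.5000)
b(-1, -8)*s = -1*9/2 = -9/2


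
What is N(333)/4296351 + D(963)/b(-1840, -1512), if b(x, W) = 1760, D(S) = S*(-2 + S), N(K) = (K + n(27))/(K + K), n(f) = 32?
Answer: 1324017310499369/2518005394080 ≈ 525.82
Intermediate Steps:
N(K) = (32 + K)/(2*K) (N(K) = (K + 32)/(K + K) = (32 + K)/((2*K)) = (32 + K)*(1/(2*K)) = (32 + K)/(2*K))
N(333)/4296351 + D(963)/b(-1840, -1512) = ((1/2)*(32 + 333)/333)/4296351 + (963*(-2 + 963))/1760 = ((1/2)*(1/333)*365)*(1/4296351) + (963*961)*(1/1760) = (365/666)*(1/4296351) + 925443*(1/1760) = 365/2861369766 + 925443/1760 = 1324017310499369/2518005394080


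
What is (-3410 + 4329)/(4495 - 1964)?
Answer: 919/2531 ≈ 0.36310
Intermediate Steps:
(-3410 + 4329)/(4495 - 1964) = 919/2531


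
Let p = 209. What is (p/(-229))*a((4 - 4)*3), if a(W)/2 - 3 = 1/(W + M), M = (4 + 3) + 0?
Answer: -9196/1603 ≈ -5.7367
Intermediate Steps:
M = 7 (M = 7 + 0 = 7)
a(W) = 6 + 2/(7 + W) (a(W) = 6 + 2/(W + 7) = 6 + 2/(7 + W))
(p/(-229))*a((4 - 4)*3) = (209/(-229))*(2*(22 + 3*((4 - 4)*3))/(7 + (4 - 4)*3)) = (209*(-1/229))*(2*(22 + 3*(0*3))/(7 + 0*3)) = -418*(22 + 3*0)/(229*(7 + 0)) = -418*(22 + 0)/(229*7) = -418*22/(229*7) = -209/229*44/7 = -9196/1603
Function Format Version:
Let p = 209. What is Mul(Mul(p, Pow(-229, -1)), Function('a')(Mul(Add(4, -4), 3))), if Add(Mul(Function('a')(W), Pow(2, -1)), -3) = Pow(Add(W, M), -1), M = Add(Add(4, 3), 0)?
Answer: Rational(-9196, 1603) ≈ -5.7367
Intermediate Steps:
M = 7 (M = Add(7, 0) = 7)
Function('a')(W) = Add(6, Mul(2, Pow(Add(7, W), -1))) (Function('a')(W) = Add(6, Mul(2, Pow(Add(W, 7), -1))) = Add(6, Mul(2, Pow(Add(7, W), -1))))
Mul(Mul(p, Pow(-229, -1)), Function('a')(Mul(Add(4, -4), 3))) = Mul(Mul(209, Pow(-229, -1)), Mul(2, Pow(Add(7, Mul(Add(4, -4), 3)), -1), Add(22, Mul(3, Mul(Add(4, -4), 3))))) = Mul(Mul(209, Rational(-1, 229)), Mul(2, Pow(Add(7, Mul(0, 3)), -1), Add(22, Mul(3, Mul(0, 3))))) = Mul(Rational(-209, 229), Mul(2, Pow(Add(7, 0), -1), Add(22, Mul(3, 0)))) = Mul(Rational(-209, 229), Mul(2, Pow(7, -1), Add(22, 0))) = Mul(Rational(-209, 229), Mul(2, Rational(1, 7), 22)) = Mul(Rational(-209, 229), Rational(44, 7)) = Rational(-9196, 1603)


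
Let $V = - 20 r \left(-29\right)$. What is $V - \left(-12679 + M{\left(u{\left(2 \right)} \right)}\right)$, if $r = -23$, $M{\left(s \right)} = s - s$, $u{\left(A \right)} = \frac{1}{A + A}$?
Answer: $-661$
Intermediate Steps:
$u{\left(A \right)} = \frac{1}{2 A}$
$M{\left(s \right)} = 0$
$V = -13340$ ($V = \left(-20\right) \left(-23\right) \left(-29\right) = 460 \left(-29\right) = -13340$)
$V - \left(-12679 + M{\left(u{\left(2 \right)} \right)}\right) = -13340 + \left(12679 - 0\right) = -13340 + \left(12679 + 0\right) = -13340 + 12679 = -661$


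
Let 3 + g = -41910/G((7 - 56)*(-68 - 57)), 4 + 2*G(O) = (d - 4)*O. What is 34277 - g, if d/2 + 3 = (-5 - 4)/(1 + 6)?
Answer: 219967775/6417 ≈ 34279.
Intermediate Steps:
d = -60/7 (d = -6 + 2*((-5 - 4)/(1 + 6)) = -6 + 2*(-9/7) = -6 - 18/7 = -60/7 ≈ -8.5714)
G(O) = -2 - 44*O/7 (G(O) = -2 + ((-60/7 - 4)*O)/2 = -2 + (-88*O/7)/2 = -2 - 44*O/7)
g = -12266/6417 (g = -3 - 41910/(-2 - 44*(7 - 56)*(-68 - 57)/7) = -3 - 41910/(-2 - (-308)*(-125)) = -3 - 41910/(-2 - 44/7*6125) = -3 - 41910/(-2 - 38500) = -3 - 41910/(-38502) = -3 - 41910*(-1/38502) = -3 + 6985/6417 = -12266/6417 ≈ -1.9115)
34277 - g = 34277 - 1*(-12266/6417) = 34277 + 12266/6417 = 219967775/6417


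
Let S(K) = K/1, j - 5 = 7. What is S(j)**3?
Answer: 1728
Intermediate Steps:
j = 12 (j = 5 + 7 = 12)
S(K) = K (S(K) = K*1 = K)
S(j)**3 = 12**3 = 1728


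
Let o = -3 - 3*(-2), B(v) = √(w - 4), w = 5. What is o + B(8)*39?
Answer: 42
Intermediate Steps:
B(v) = 1 (B(v) = √(5 - 4) = √1 = 1)
o = 3 (o = -3 + 6 = 3)
o + B(8)*39 = 3 + 1*39 = 3 + 39 = 42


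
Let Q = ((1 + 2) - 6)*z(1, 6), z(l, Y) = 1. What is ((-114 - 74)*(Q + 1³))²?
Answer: 141376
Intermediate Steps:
Q = -3 (Q = ((1 + 2) - 6)*1 = (3 - 6)*1 = -3*1 = -3)
((-114 - 74)*(Q + 1³))² = ((-114 - 74)*(-3 + 1³))² = (-188*(-3 + 1))² = (-188*(-2))² = 376² = 141376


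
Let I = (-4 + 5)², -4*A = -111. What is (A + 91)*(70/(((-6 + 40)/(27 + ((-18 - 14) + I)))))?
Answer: -16625/17 ≈ -977.94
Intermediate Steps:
A = 111/4 (A = -¼*(-111) = 111/4 ≈ 27.750)
I = 1 (I = 1² = 1)
(A + 91)*(70/(((-6 + 40)/(27 + ((-18 - 14) + I))))) = (111/4 + 91)*(70/(((-6 + 40)/(27 + ((-18 - 14) + 1))))) = 475*(70/((34/(27 + (-32 + 1)))))/4 = 475*(70/((34/(27 - 31))))/4 = 475*(70/((34/(-4))))/4 = 475*(70/((34*(-¼))))/4 = 475*(70/(-17/2))/4 = 475*(70*(-2/17))/4 = (475/4)*(-140/17) = -16625/17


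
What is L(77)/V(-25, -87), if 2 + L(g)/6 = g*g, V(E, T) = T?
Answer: -11854/29 ≈ -408.76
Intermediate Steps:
L(g) = -12 + 6*g² (L(g) = -12 + 6*(g*g) = -12 + 6*g²)
L(77)/V(-25, -87) = (-12 + 6*77²)/(-87) = (-12 + 6*5929)*(-1/87) = (-12 + 35574)*(-1/87) = 35562*(-1/87) = -11854/29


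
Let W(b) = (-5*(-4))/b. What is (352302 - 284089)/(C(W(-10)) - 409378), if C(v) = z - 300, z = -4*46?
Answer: -68213/409862 ≈ -0.16643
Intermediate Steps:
z = -184
W(b) = 20/b
C(v) = -484 (C(v) = -184 - 300 = -484)
(352302 - 284089)/(C(W(-10)) - 409378) = (352302 - 284089)/(-484 - 409378) = 68213/(-409862) = 68213*(-1/409862) = -68213/409862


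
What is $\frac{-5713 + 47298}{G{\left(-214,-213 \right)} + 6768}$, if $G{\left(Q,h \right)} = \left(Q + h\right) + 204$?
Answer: $\frac{8317}{1309} \approx 6.3537$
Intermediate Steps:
$G{\left(Q,h \right)} = 204 + Q + h$
$\frac{-5713 + 47298}{G{\left(-214,-213 \right)} + 6768} = \frac{-5713 + 47298}{\left(204 - 214 - 213\right) + 6768} = \frac{41585}{-223 + 6768} = \frac{41585}{6545} = 41585 \cdot \frac{1}{6545} = \frac{8317}{1309}$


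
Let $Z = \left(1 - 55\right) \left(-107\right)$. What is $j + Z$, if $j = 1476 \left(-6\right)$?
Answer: $-3078$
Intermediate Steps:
$j = -8856$
$Z = 5778$ ($Z = \left(-54\right) \left(-107\right) = 5778$)
$j + Z = -8856 + 5778 = -3078$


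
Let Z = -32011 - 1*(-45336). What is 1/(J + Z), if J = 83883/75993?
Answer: 25331/337563536 ≈ 7.5041e-5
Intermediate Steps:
Z = 13325 (Z = -32011 + 45336 = 13325)
J = 27961/25331 (J = 83883*(1/75993) = 27961/25331 ≈ 1.1038)
1/(J + Z) = 1/(27961/25331 + 13325) = 1/(337563536/25331) = 25331/337563536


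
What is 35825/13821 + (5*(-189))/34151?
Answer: 1210398730/472000971 ≈ 2.5644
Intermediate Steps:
35825/13821 + (5*(-189))/34151 = 35825*(1/13821) - 945*1/34151 = 35825/13821 - 945/34151 = 1210398730/472000971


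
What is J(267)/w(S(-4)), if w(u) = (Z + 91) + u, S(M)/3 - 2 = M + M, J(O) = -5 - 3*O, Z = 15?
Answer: -403/44 ≈ -9.1591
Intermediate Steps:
S(M) = 6 + 6*M (S(M) = 6 + 3*(M + M) = 6 + 3*(2*M) = 6 + 6*M)
w(u) = 106 + u (w(u) = (15 + 91) + u = 106 + u)
J(267)/w(S(-4)) = (-5 - 3*267)/(106 + (6 + 6*(-4))) = (-5 - 801)/(106 + (6 - 24)) = -806/(106 - 18) = -806/88 = -806*1/88 = -403/44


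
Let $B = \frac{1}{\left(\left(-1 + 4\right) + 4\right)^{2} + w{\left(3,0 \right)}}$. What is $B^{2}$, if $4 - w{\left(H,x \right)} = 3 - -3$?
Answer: $\frac{1}{2209} \approx 0.00045269$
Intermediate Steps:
$w{\left(H,x \right)} = -2$ ($w{\left(H,x \right)} = 4 - \left(3 - -3\right) = 4 - \left(3 + 3\right) = 4 - 6 = -2$)
$B = \frac{1}{47}$ ($B = \frac{1}{\left(\left(-1 + 4\right) + 4\right)^{2} - 2} = \frac{1}{\left(3 + 4\right)^{2} - 2} = \frac{1}{7^{2} - 2} = \frac{1}{49 - 2} = \frac{1}{47} \approx 0.021277$)
$B^{2} = \left(\frac{1}{47}\right)^{2} = \frac{1}{2209}$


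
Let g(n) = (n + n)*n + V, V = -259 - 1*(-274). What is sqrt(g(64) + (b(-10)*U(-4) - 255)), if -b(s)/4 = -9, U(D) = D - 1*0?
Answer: 8*sqrt(122) ≈ 88.363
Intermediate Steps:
V = 15 (V = -259 + 274 = 15)
U(D) = D (U(D) = D + 0 = D)
b(s) = 36 (b(s) = -4*(-9) = 36)
g(n) = 15 + 2*n**2 (g(n) = (n + n)*n + 15 = (2*n)*n + 15 = 2*n**2 + 15 = 15 + 2*n**2)
sqrt(g(64) + (b(-10)*U(-4) - 255)) = sqrt((15 + 2*64**2) + (36*(-4) - 255)) = sqrt((15 + 2*4096) + (-144 - 255)) = sqrt((15 + 8192) - 399) = sqrt(8207 - 399) = sqrt(7808) = 8*sqrt(122)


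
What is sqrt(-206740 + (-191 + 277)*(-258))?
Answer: 56*I*sqrt(73) ≈ 478.46*I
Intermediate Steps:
sqrt(-206740 + (-191 + 277)*(-258)) = sqrt(-206740 + 86*(-258)) = sqrt(-206740 - 22188) = sqrt(-228928) = 56*I*sqrt(73)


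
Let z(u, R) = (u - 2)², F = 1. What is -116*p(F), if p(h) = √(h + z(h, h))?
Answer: -116*√2 ≈ -164.05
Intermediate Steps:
z(u, R) = (-2 + u)²
p(h) = √(h + (-2 + h)²)
-116*p(F) = -116*√(1 + (-2 + 1)²) = -116*√(1 + (-1)²) = -116*√(1 + 1) = -116*√2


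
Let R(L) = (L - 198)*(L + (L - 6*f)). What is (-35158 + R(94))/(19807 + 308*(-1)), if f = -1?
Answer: -55334/19499 ≈ -2.8378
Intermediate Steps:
R(L) = (-198 + L)*(6 + 2*L) (R(L) = (L - 198)*(L + (L - 6*(-1))) = (-198 + L)*(L + (L + 6)) = (-198 + L)*(L + (6 + L)) = (-198 + L)*(6 + 2*L))
(-35158 + R(94))/(19807 + 308*(-1)) = (-35158 + (-1188 - 390*94 + 2*94²))/(19807 + 308*(-1)) = (-35158 + (-1188 - 36660 + 2*8836))/(19807 - 308) = (-35158 + (-1188 - 36660 + 17672))/19499 = (-35158 - 20176)*(1/19499) = -55334*1/19499 = -55334/19499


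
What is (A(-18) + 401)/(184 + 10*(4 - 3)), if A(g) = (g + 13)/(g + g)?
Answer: 14441/6984 ≈ 2.0677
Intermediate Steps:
A(g) = (13 + g)/(2*g) (A(g) = (13 + g)/((2*g)) = (13 + g)*(1/(2*g)) = (13 + g)/(2*g))
(A(-18) + 401)/(184 + 10*(4 - 3)) = ((½)*(13 - 18)/(-18) + 401)/(184 + 10*(4 - 3)) = ((½)*(-1/18)*(-5) + 401)/(184 + 10*1) = (5/36 + 401)/(184 + 10) = (14441/36)/194 = (14441/36)*(1/194) = 14441/6984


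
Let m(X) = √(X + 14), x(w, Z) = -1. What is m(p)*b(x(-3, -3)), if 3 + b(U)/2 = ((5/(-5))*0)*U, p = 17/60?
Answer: -√12855/5 ≈ -22.676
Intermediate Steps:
p = 17/60 (p = 17*(1/60) = 17/60 ≈ 0.28333)
b(U) = -6 (b(U) = -6 + 2*(((5/(-5))*0)*U) = -6 + 2*(((5*(-⅕))*0)*U) = -6 + 2*((-1*0)*U) = -6 + 2*(0*U) = -6 + 2*0 = -6 + 0 = -6)
m(X) = √(14 + X)
m(p)*b(x(-3, -3)) = √(14 + 17/60)*(-6) = √(857/60)*(-6) = (√12855/30)*(-6) = -√12855/5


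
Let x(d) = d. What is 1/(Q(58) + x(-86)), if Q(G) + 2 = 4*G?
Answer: 1/144 ≈ 0.0069444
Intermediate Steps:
Q(G) = -2 + 4*G
1/(Q(58) + x(-86)) = 1/((-2 + 4*58) - 86) = 1/((-2 + 232) - 86) = 1/(230 - 86) = 1/144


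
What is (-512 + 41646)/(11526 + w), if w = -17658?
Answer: -20567/3066 ≈ -6.7081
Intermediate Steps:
(-512 + 41646)/(11526 + w) = (-512 + 41646)/(11526 - 17658) = 41134/(-6132) = 41134*(-1/6132) = -20567/3066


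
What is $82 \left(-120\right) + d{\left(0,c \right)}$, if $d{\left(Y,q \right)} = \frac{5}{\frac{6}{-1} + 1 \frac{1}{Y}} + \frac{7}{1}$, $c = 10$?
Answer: $-9833$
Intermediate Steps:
$d{\left(Y,q \right)} = 7 + \frac{5}{-6 + \frac{1}{Y}}$ ($d{\left(Y,q \right)} = \frac{5}{6 \left(-1\right) + \frac{1}{Y}} + 7 \cdot 1 = \frac{5}{-6 + \frac{1}{Y}} + 7 = 7 + \frac{5}{-6 + \frac{1}{Y}}$)
$82 \left(-120\right) + d{\left(0,c \right)} = 82 \left(-120\right) + \frac{-7 + 37 \cdot 0}{-1 + 6 \cdot 0} = -9840 + \frac{-7 + 0}{-1 + 0} = -9840 + \frac{1}{-1} \left(-7\right) = -9840 - -7 = -9840 + 7 = -9833$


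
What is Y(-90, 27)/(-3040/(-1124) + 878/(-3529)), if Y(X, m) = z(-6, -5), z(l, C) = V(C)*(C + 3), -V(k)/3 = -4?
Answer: -3966596/405887 ≈ -9.7727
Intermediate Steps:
V(k) = 12 (V(k) = -3*(-4) = 12)
z(l, C) = 36 + 12*C (z(l, C) = 12*(C + 3) = 12*(3 + C) = 36 + 12*C)
Y(X, m) = -24 (Y(X, m) = 36 + 12*(-5) = 36 - 60 = -24)
Y(-90, 27)/(-3040/(-1124) + 878/(-3529)) = -24/(-3040/(-1124) + 878/(-3529)) = -24/(-3040*(-1/1124) + 878*(-1/3529)) = -24/(760/281 - 878/3529) = -24/2435322/991649 = -24*991649/2435322 = -3966596/405887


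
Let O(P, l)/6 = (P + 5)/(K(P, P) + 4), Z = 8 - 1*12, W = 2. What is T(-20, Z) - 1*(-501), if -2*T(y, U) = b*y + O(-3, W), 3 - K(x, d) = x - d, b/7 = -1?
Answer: 3011/7 ≈ 430.14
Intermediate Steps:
b = -7 (b = 7*(-1) = -7)
K(x, d) = 3 + d - x (K(x, d) = 3 - (x - d) = 3 + (d - x) = 3 + d - x)
Z = -4 (Z = 8 - 12 = -4)
O(P, l) = 30/7 + 6*P/7 (O(P, l) = 6*((P + 5)/((3 + P - P) + 4)) = 6*((5 + P)/(3 + 4)) = 6*((5 + P)/7) = 6*((5 + P)*(1/7)) = 6*(5/7 + P/7) = 30/7 + 6*P/7)
T(y, U) = -6/7 + 7*y/2 (T(y, U) = -(-7*y + (30/7 + (6/7)*(-3)))/2 = -(-7*y + (30/7 - 18/7))/2 = -(-7*y + 12/7)/2 = -(12/7 - 7*y)/2 = -6/7 + 7*y/2)
T(-20, Z) - 1*(-501) = (-6/7 + (7/2)*(-20)) - 1*(-501) = (-6/7 - 70) + 501 = -496/7 + 501 = 3011/7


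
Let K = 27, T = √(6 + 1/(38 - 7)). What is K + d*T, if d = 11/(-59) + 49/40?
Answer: 27 + 2451*√5797/73160 ≈ 29.551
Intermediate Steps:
T = √5797/31 (T = √(6 + 1/31) = √(187/31) = √5797/31 ≈ 2.4561)
d = 2451/2360 (d = 11*(-1/59) + 49*(1/40) = -11/59 + 49/40 = 2451/2360 ≈ 1.0386)
K + d*T = 27 + 2451*(√5797/31)/2360 = 27 + 2451*√5797/73160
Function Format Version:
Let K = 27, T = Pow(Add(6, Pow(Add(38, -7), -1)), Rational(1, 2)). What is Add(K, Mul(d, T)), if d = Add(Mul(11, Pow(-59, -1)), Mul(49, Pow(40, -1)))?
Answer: Add(27, Mul(Rational(2451, 73160), Pow(5797, Rational(1, 2)))) ≈ 29.551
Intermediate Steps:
T = Mul(Rational(1, 31), Pow(5797, Rational(1, 2))) (T = Pow(Add(6, Pow(31, -1)), Rational(1, 2)) = Pow(Add(6, Rational(1, 31)), Rational(1, 2)) = Pow(Rational(187, 31), Rational(1, 2)) = Mul(Rational(1, 31), Pow(5797, Rational(1, 2))) ≈ 2.4561)
d = Rational(2451, 2360) (d = Add(Mul(11, Rational(-1, 59)), Mul(49, Rational(1, 40))) = Add(Rational(-11, 59), Rational(49, 40)) = Rational(2451, 2360) ≈ 1.0386)
Add(K, Mul(d, T)) = Add(27, Mul(Rational(2451, 2360), Mul(Rational(1, 31), Pow(5797, Rational(1, 2))))) = Add(27, Mul(Rational(2451, 73160), Pow(5797, Rational(1, 2))))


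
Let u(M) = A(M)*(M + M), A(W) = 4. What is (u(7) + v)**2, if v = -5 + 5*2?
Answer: 3721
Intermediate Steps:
v = 5 (v = -5 + 10 = 5)
u(M) = 8*M (u(M) = 4*(M + M) = 4*(2*M) = 8*M)
(u(7) + v)**2 = (8*7 + 5)**2 = (56 + 5)**2 = 61**2 = 3721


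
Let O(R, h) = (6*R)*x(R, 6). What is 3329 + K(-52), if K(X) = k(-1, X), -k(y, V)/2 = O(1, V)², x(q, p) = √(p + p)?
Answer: 2465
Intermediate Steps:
x(q, p) = √2*√p (x(q, p) = √(2*p) = √2*√p)
O(R, h) = 12*R*√3 (O(R, h) = (6*R)*(√2*√6) = (6*R)*(2*√3) = 12*R*√3)
k(y, V) = -864 (k(y, V) = -2*(12*1*√3)² = -2*(12*√3)² = -2*432 = -864)
K(X) = -864
3329 + K(-52) = 3329 - 864 = 2465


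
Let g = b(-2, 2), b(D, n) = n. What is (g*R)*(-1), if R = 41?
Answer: -82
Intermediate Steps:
g = 2
(g*R)*(-1) = (2*41)*(-1) = 82*(-1) = -82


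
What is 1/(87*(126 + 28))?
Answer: 1/13398 ≈ 7.4638e-5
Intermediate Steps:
1/(87*(126 + 28)) = 1/(87*154) = 1/13398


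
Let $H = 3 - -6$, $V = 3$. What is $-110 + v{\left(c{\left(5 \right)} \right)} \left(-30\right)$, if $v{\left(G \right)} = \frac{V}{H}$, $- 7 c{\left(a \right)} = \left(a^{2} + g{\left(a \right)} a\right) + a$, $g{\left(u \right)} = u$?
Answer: $-120$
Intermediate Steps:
$H = 9$ ($H = 3 + 6 = 9$)
$c{\left(a \right)} = - \frac{2 a^{2}}{7} - \frac{a}{7}$ ($c{\left(a \right)} = - \frac{\left(a^{2} + a a\right) + a}{7} = - \frac{\left(a^{2} + a^{2}\right) + a}{7} = - \frac{2 a^{2} + a}{7} = - \frac{a + 2 a^{2}}{7} = - \frac{2 a^{2}}{7} - \frac{a}{7}$)
$v{\left(G \right)} = \frac{1}{3}$ ($v{\left(G \right)} = \frac{3}{9} = 3 \cdot \frac{1}{9} = \frac{1}{3}$)
$-110 + v{\left(c{\left(5 \right)} \right)} \left(-30\right) = -110 + \frac{1}{3} \left(-30\right) = -110 - 10 = -120$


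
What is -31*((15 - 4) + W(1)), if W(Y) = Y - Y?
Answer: -341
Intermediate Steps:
W(Y) = 0
-31*((15 - 4) + W(1)) = -31*((15 - 4) + 0) = -31*(11 + 0) = -31*11 = -341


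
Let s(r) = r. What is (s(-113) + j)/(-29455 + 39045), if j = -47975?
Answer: -24044/4795 ≈ -5.0144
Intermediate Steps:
(s(-113) + j)/(-29455 + 39045) = (-113 - 47975)/(-29455 + 39045) = -48088/9590 = -48088*1/9590 = -24044/4795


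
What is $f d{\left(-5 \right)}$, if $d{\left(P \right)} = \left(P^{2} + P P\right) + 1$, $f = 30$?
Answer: $1530$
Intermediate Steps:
$d{\left(P \right)} = 1 + 2 P^{2}$ ($d{\left(P \right)} = \left(P^{2} + P^{2}\right) + 1 = 2 P^{2} + 1 = 1 + 2 P^{2}$)
$f d{\left(-5 \right)} = 30 \left(1 + 2 \left(-5\right)^{2}\right) = 30 \left(1 + 2 \cdot 25\right) = 30 \left(1 + 50\right) = 30 \cdot 51 = 1530$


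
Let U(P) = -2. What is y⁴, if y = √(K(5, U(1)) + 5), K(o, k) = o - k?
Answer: 144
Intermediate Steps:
y = 2*√3 (y = √((5 - 1*(-2)) + 5) = √((5 + 2) + 5) = √(7 + 5) = √12 = 2*√3 ≈ 3.4641)
y⁴ = (2*√3)⁴ = 144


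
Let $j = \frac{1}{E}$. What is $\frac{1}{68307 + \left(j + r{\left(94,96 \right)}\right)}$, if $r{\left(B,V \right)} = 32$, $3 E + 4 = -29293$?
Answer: $\frac{29297}{2002127680} \approx 1.4633 \cdot 10^{-5}$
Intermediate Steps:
$E = - \frac{29297}{3}$ ($E = - \frac{4}{3} + \frac{1}{3} \left(-29293\right) = - \frac{4}{3} - \frac{29293}{3} = - \frac{29297}{3} \approx -9765.7$)
$j = - \frac{3}{29297}$ ($j = \frac{1}{- \frac{29297}{3}} = - \frac{3}{29297} \approx -0.0001024$)
$\frac{1}{68307 + \left(j + r{\left(94,96 \right)}\right)} = \frac{1}{68307 + \left(- \frac{3}{29297} + 32\right)} = \frac{1}{68307 + \frac{937501}{29297}} = \frac{1}{\frac{2002127680}{29297}} = \frac{29297}{2002127680}$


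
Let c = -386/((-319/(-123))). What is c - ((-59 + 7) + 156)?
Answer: -80654/319 ≈ -252.83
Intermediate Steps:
c = -47478/319 (c = -386/((-319*(-1/123))) = -386/319/123 = -386*123/319 = -47478/319 ≈ -148.83)
c - ((-59 + 7) + 156) = -47478/319 - ((-59 + 7) + 156) = -47478/319 - (-52 + 156) = -47478/319 - 1*104 = -47478/319 - 104 = -80654/319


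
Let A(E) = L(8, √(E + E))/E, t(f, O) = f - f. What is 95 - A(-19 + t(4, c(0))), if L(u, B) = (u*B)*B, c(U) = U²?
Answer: 79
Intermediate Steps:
L(u, B) = u*B² (L(u, B) = (B*u)*B = u*B²)
t(f, O) = 0
A(E) = 16 (A(E) = (8*(√(E + E))²)/E = (8*(√(2*E))²)/E = (8*(√2*√E)²)/E = (8*(2*E))/E = (16*E)/E = 16)
95 - A(-19 + t(4, c(0))) = 95 - 1*16 = 95 - 16 = 79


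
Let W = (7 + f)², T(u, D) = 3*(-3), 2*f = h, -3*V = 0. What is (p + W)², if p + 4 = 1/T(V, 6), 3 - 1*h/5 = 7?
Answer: 1936/81 ≈ 23.901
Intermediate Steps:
V = 0 (V = -⅓*0 = 0)
h = -20 (h = 15 - 5*7 = 15 - 35 = -20)
f = -10 (f = (½)*(-20) = -10)
T(u, D) = -9
W = 9 (W = (7 - 10)² = (-3)² = 9)
p = -37/9 (p = -4 + 1/(-9) = -4 - ⅑ = -37/9 ≈ -4.1111)
(p + W)² = (-37/9 + 9)² = (44/9)² = 1936/81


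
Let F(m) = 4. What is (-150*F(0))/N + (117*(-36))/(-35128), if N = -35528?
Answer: 5335023/39000862 ≈ 0.13679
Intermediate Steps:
(-150*F(0))/N + (117*(-36))/(-35128) = -150*4/(-35528) + (117*(-36))/(-35128) = -600*(-1/35528) - 4212*(-1/35128) = 75/4441 + 1053/8782 = 5335023/39000862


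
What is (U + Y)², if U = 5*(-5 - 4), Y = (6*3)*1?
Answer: 729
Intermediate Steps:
Y = 18 (Y = 18*1 = 18)
U = -45 (U = 5*(-9) = -45)
(U + Y)² = (-45 + 18)² = (-27)² = 729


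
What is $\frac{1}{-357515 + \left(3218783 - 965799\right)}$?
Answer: $\frac{1}{1895469} \approx 5.2757 \cdot 10^{-7}$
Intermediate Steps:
$\frac{1}{-357515 + \left(3218783 - 965799\right)} = \frac{1}{-357515 + 2252984} = \frac{1}{1895469}$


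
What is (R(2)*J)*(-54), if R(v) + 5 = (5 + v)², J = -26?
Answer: 61776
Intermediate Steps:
R(v) = -5 + (5 + v)²
(R(2)*J)*(-54) = ((-5 + (5 + 2)²)*(-26))*(-54) = ((-5 + 7²)*(-26))*(-54) = ((-5 + 49)*(-26))*(-54) = (44*(-26))*(-54) = -1144*(-54) = 61776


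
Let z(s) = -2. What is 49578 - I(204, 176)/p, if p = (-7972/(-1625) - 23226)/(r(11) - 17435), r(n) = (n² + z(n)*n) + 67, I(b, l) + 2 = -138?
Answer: 937359366092/18867139 ≈ 49682.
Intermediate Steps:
I(b, l) = -140 (I(b, l) = -2 - 138 = -140)
r(n) = 67 + n² - 2*n (r(n) = (n² - 2*n) + 67 = 67 + n² - 2*n)
p = 37734278/28062125 (p = (-7972/(-1625) - 23226)/((67 + 11² - 2*11) - 17435) = (-7972*(-1/1625) - 23226)/((67 + 121 - 22) - 17435) = (7972/1625 - 23226)/(166 - 17435) = -37734278/1625/(-17269) = -37734278/1625*(-1/17269) = 37734278/28062125 ≈ 1.3447)
49578 - I(204, 176)/p = 49578 - (-140)/37734278/28062125 = 49578 - (-140)*28062125/37734278 = 49578 - 1*(-1964348750/18867139) = 49578 + 1964348750/18867139 = 937359366092/18867139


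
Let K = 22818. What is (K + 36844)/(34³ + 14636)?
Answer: 29831/26970 ≈ 1.1061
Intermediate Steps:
(K + 36844)/(34³ + 14636) = (22818 + 36844)/(34³ + 14636) = 59662/(39304 + 14636) = 59662/53940 = 59662*(1/53940) = 29831/26970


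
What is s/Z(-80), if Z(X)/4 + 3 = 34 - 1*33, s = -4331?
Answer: 4331/8 ≈ 541.38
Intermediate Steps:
Z(X) = -8 (Z(X) = -12 + 4*(34 - 1*33) = -12 + 4*(34 - 33) = -12 + 4*1 = -12 + 4 = -8)
s/Z(-80) = -4331/(-8) = -4331*(-1/8) = 4331/8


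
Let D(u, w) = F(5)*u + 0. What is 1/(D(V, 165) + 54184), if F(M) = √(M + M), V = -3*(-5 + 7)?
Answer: 6773/366988187 + 3*√10/1467952748 ≈ 1.8462e-5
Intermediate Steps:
V = -6 (V = -3*2 = -6)
F(M) = √2*√M (F(M) = √(2*M) = √2*√M)
D(u, w) = u*√10 (D(u, w) = (√2*√5)*u + 0 = √10*u + 0 = u*√10 + 0 = u*√10)
1/(D(V, 165) + 54184) = 1/(-6*√10 + 54184) = 1/(54184 - 6*√10)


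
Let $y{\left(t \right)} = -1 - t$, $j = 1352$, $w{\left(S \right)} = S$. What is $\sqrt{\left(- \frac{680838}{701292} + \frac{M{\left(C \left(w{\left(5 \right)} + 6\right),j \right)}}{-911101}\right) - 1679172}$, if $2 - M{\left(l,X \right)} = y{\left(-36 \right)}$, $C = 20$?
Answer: $\frac{i \sqrt{19042490612462137133525924222}}{106491307082} \approx 1295.8 i$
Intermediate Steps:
$M{\left(l,X \right)} = -33$ ($M{\left(l,X \right)} = 2 - \left(-1 - -36\right) = 2 - \left(-1 + 36\right) = 2 - 35 = -33$)
$\sqrt{\left(- \frac{680838}{701292} + \frac{M{\left(C \left(w{\left(5 \right)} + 6\right),j \right)}}{-911101}\right) - 1679172} = \sqrt{\left(- \frac{680838}{701292} - \frac{33}{-911101}\right) - 1679172} = \sqrt{\left(\left(-680838\right) \frac{1}{701292} - - \frac{33}{911101}\right) - 1679172} = \sqrt{\left(- \frac{113473}{116882} + \frac{33}{911101}\right) - 1679172} = \sqrt{- \frac{103381506667}{106491307082} - 1679172} = \sqrt{- \frac{178817324477002771}{106491307082}} = \frac{i \sqrt{19042490612462137133525924222}}{106491307082}$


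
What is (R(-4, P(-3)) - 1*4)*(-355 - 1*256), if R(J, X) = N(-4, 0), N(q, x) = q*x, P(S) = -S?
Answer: 2444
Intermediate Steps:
R(J, X) = 0 (R(J, X) = -4*0 = 0)
(R(-4, P(-3)) - 1*4)*(-355 - 1*256) = (0 - 1*4)*(-355 - 1*256) = (0 - 4)*(-355 - 256) = -4*(-611) = 2444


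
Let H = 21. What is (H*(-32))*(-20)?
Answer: 13440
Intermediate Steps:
(H*(-32))*(-20) = (21*(-32))*(-20) = -672*(-20) = 13440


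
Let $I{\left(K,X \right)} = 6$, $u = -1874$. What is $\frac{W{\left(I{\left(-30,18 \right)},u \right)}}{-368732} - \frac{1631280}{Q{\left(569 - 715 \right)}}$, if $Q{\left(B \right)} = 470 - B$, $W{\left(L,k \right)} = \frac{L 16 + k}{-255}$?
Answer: $- \frac{195642616097}{73878090} \approx -2648.2$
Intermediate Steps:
$W{\left(L,k \right)} = - \frac{16 L}{255} - \frac{k}{255}$ ($W{\left(L,k \right)} = \left(16 L + k\right) \left(- \frac{1}{255}\right) = \left(k + 16 L\right) \left(- \frac{1}{255}\right) = - \frac{16 L}{255} - \frac{k}{255}$)
$\frac{W{\left(I{\left(-30,18 \right)},u \right)}}{-368732} - \frac{1631280}{Q{\left(569 - 715 \right)}} = \frac{\left(- \frac{16}{255}\right) 6 - - \frac{1874}{255}}{-368732} - \frac{1631280}{470 - \left(569 - 715\right)} = \left(- \frac{32}{85} + \frac{1874}{255}\right) \left(- \frac{1}{368732}\right) - \frac{1631280}{470 - -146} = \frac{1778}{255} \left(- \frac{1}{368732}\right) - \frac{1631280}{470 + 146} = - \frac{127}{6716190} - \frac{1631280}{616} = - \frac{127}{6716190} - \frac{29130}{11} = - \frac{195642616097}{73878090}$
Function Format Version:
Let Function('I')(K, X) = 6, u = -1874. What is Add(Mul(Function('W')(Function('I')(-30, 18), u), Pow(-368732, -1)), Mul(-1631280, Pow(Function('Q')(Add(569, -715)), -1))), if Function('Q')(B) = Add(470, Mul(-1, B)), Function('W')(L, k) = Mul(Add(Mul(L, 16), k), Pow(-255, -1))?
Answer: Rational(-195642616097, 73878090) ≈ -2648.2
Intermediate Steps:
Function('W')(L, k) = Add(Mul(Rational(-16, 255), L), Mul(Rational(-1, 255), k)) (Function('W')(L, k) = Mul(Add(Mul(16, L), k), Rational(-1, 255)) = Mul(Add(k, Mul(16, L)), Rational(-1, 255)) = Add(Mul(Rational(-16, 255), L), Mul(Rational(-1, 255), k)))
Add(Mul(Function('W')(Function('I')(-30, 18), u), Pow(-368732, -1)), Mul(-1631280, Pow(Function('Q')(Add(569, -715)), -1))) = Add(Mul(Add(Mul(Rational(-16, 255), 6), Mul(Rational(-1, 255), -1874)), Pow(-368732, -1)), Mul(-1631280, Pow(Add(470, Mul(-1, Add(569, -715))), -1))) = Add(Mul(Add(Rational(-32, 85), Rational(1874, 255)), Rational(-1, 368732)), Mul(-1631280, Pow(Add(470, Mul(-1, -146)), -1))) = Add(Mul(Rational(1778, 255), Rational(-1, 368732)), Mul(-1631280, Pow(Add(470, 146), -1))) = Add(Rational(-127, 6716190), Mul(-1631280, Pow(616, -1))) = Add(Rational(-127, 6716190), Mul(-1631280, Rational(1, 616))) = Add(Rational(-127, 6716190), Rational(-29130, 11)) = Rational(-195642616097, 73878090)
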